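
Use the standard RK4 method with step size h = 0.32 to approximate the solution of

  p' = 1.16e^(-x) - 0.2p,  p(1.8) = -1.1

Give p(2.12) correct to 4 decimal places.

RK4: k1 = f(x_n, p_n); k2 = f(x_n + h/2, p_n + (h/2)·k1); k3 = f(x_n + h/2, p_n + (h/2)·k2); k4 = f(x_n + h, p_n + h·k3); p_{n+1} = p_n + (h/6)·(k1 + 2k2 + 2k3 + k4).
x=1.800000, p=-1.100000:
  k1 = f(1.800000, -1.100000) = 0.411747
  k2 = f(1.960000, -1.034121) = 0.370220
  k3 = f(1.960000, -1.040765) = 0.371549
  k4 = f(2.120000, -0.981104) = 0.335458
  p ← -1.100000 + (0.32/6)·(k1 + 2k2 + 2k3 + k4) = -0.981027
p(2.12) ≈ -0.9810

-0.9810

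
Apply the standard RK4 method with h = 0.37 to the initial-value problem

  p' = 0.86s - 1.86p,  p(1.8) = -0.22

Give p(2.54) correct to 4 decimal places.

RK4: k1 = f(s_n, p_n); k2 = f(s_n + h/2, p_n + (h/2)·k1); k3 = f(s_n + h/2, p_n + (h/2)·k2); k4 = f(s_n + h, p_n + h·k3); p_{n+1} = p_n + (h/6)·(k1 + 2k2 + 2k3 + k4).
s=1.800000, p=-0.220000:
  k1 = f(1.800000, -0.220000) = 1.957200
  k2 = f(1.985000, 0.142082) = 1.442827
  k3 = f(1.985000, 0.046923) = 1.619823
  k4 = f(2.170000, 0.379335) = 1.160638
  p ← -0.220000 + (0.37/6)·(k1 + 2k2 + 2k3 + k4) = 0.349994
s=2.170000, p=0.349994:
  k1 = f(2.170000, 0.349994) = 1.215212
  k2 = f(2.355000, 0.574808) = 0.956158
  k3 = f(2.355000, 0.526883) = 1.045298
  k4 = f(2.540000, 0.736754) = 0.814038
  p ← 0.349994 + (0.37/6)·(k1 + 2k2 + 2k3 + k4) = 0.721977
p(2.54) ≈ 0.7220

0.7220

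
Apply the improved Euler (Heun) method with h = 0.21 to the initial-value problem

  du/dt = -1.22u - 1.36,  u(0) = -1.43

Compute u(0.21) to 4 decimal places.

Heun: k1 = f(t_n, u_n); k2 = f(t_n + h, u_n + h·k1); u_{n+1} = u_n + (h/2)·(k1 + k2).
t=0.000000, u=-1.430000:
  k1 = f(0.000000, -1.430000) = 0.384600
  k2 = f(0.210000, -1.349234) = 0.286065
  u ← -1.430000 + (0.21/2)·(0.384600 + 0.286065) = -1.359580
u(0.21) ≈ -1.3596

-1.3596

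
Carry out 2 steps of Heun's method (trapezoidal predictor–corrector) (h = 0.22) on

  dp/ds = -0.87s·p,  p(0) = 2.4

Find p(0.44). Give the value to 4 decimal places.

2.2052

Heun: k1 = f(s_n, p_n); k2 = f(s_n + h, p_n + h·k1); p_{n+1} = p_n + (h/2)·(k1 + k2).
s=0.000000, p=2.400000:
  k1 = f(0.000000, 2.400000) = 0.000000
  k2 = f(0.220000, 2.400000) = -0.459360
  p ← 2.400000 + (0.22/2)·(0.000000 + (-0.459360)) = 2.349470
s=0.220000, p=2.349470:
  k1 = f(0.220000, 2.349470) = -0.449689
  k2 = f(0.440000, 2.250539) = -0.861506
  p ← 2.349470 + (0.22/2)·(-0.449689 + (-0.861506)) = 2.205239
p(0.44) ≈ 2.2052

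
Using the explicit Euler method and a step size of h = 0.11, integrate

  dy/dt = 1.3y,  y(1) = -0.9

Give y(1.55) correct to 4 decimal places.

Euler: y_{n+1} = y_n + h·f(t_n, y_n).
t=1.000000, y=-0.900000: f=-1.170000 → y ← -0.900000 + 0.11·(-1.170000) = -1.028700
t=1.110000, y=-1.028700: f=-1.337310 → y ← -1.028700 + 0.11·(-1.337310) = -1.175804
t=1.220000, y=-1.175804: f=-1.528545 → y ← -1.175804 + 0.11·(-1.528545) = -1.343944
t=1.330000, y=-1.343944: f=-1.747127 → y ← -1.343944 + 0.11·(-1.747127) = -1.536128
t=1.440000, y=-1.536128: f=-1.996967 → y ← -1.536128 + 0.11·(-1.996967) = -1.755794
y(1.55) ≈ -1.7558

-1.7558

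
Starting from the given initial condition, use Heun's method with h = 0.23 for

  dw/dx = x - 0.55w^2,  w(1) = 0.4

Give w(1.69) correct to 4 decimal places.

1.0996

Heun: k1 = f(x_n, w_n); k2 = f(x_n + h, w_n + h·k1); w_{n+1} = w_n + (h/2)·(k1 + k2).
x=1.000000, w=0.400000:
  k1 = f(1.000000, 0.400000) = 0.912000
  k2 = f(1.230000, 0.609760) = 1.025506
  w ← 0.400000 + (0.23/2)·(0.912000 + 1.025506) = 0.622813
x=1.230000, w=0.622813:
  k1 = f(1.230000, 0.622813) = 1.016657
  k2 = f(1.460000, 0.856644) = 1.056388
  w ← 0.622813 + (0.23/2)·(1.016657 + 1.056388) = 0.861213
x=1.460000, w=0.861213:
  k1 = f(1.460000, 0.861213) = 1.052071
  k2 = f(1.690000, 1.103190) = 1.020635
  w ← 0.861213 + (0.23/2)·(1.052071 + 1.020635) = 1.099575
w(1.69) ≈ 1.0996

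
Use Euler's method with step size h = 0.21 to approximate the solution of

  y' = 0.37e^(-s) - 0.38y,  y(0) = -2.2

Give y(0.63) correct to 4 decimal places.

-1.5394

Euler: y_{n+1} = y_n + h·f(s_n, y_n).
s=0.000000, y=-2.200000: f=1.206000 → y ← -2.200000 + 0.21·1.206000 = -1.946740
s=0.210000, y=-1.946740: f=1.039677 → y ← -1.946740 + 0.21·1.039677 = -1.728408
s=0.420000, y=-1.728408: f=0.899902 → y ← -1.728408 + 0.21·0.899902 = -1.539428
y(0.63) ≈ -1.5394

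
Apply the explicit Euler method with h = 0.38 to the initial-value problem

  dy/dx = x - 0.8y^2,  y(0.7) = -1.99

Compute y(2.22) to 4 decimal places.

Euler: y_{n+1} = y_n + h·f(x_n, y_n).
x=0.700000, y=-1.990000: f=-2.468080 → y ← -1.990000 + 0.38·(-2.468080) = -2.927870
x=1.080000, y=-2.927870: f=-5.777940 → y ← -2.927870 + 0.38·(-5.777940) = -5.123488
x=1.460000, y=-5.123488: f=-19.540100 → y ← -5.123488 + 0.38·(-19.540100) = -12.548726
x=1.840000, y=-12.548726: f=-124.136414 → y ← -12.548726 + 0.38·(-124.136414) = -59.720563
y(2.22) ≈ -59.7206

-59.7206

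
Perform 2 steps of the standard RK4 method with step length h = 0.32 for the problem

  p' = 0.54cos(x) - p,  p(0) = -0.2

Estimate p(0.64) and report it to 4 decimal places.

0.1299

RK4: k1 = f(x_n, p_n); k2 = f(x_n + h/2, p_n + (h/2)·k1); k3 = f(x_n + h/2, p_n + (h/2)·k2); k4 = f(x_n + h, p_n + h·k3); p_{n+1} = p_n + (h/6)·(k1 + 2k2 + 2k3 + k4).
x=0.000000, p=-0.200000:
  k1 = f(0.000000, -0.200000) = 0.740000
  k2 = f(0.160000, -0.081600) = 0.614703
  k3 = f(0.160000, -0.101648) = 0.634750
  k4 = f(0.320000, 0.003120) = 0.509467
  p ← -0.200000 + (0.32/6)·(k1 + 2k2 + 2k3 + k4) = -0.000087
x=0.320000, p=-0.000087:
  k1 = f(0.320000, -0.000087) = 0.512674
  k2 = f(0.480000, 0.081941) = 0.397036
  k3 = f(0.480000, 0.063439) = 0.415538
  k4 = f(0.640000, 0.132885) = 0.300246
  p ← -0.000087 + (0.32/6)·(k1 + 2k2 + 2k3 + k4) = 0.129944
p(0.64) ≈ 0.1299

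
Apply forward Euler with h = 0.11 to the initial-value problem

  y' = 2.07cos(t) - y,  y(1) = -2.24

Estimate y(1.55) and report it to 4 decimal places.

Euler: y_{n+1} = y_n + h·f(t_n, y_n).
t=1.000000, y=-2.240000: f=3.358426 → y ← -2.240000 + 0.11·3.358426 = -1.870573
t=1.110000, y=-1.870573: f=2.791023 → y ← -1.870573 + 0.11·2.791023 = -1.563561
t=1.220000, y=-1.563561: f=2.274907 → y ← -1.563561 + 0.11·2.274907 = -1.313321
t=1.330000, y=-1.313321: f=1.806966 → y ← -1.313321 + 0.11·1.806966 = -1.114555
t=1.440000, y=-1.114555: f=1.384532 → y ← -1.114555 + 0.11·1.384532 = -0.962256
y(1.55) ≈ -0.9623

-0.9623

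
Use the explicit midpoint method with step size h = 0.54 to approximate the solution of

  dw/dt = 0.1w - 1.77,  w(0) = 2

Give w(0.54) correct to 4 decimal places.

Midpoint: k1 = f(t_n, w_n); k2 = f(t_n + h/2, w_n + (h/2)·k1); w_{n+1} = w_n + h·k2.
t=0.000000, w=2.000000:
  k1 = f(0.000000, 2.000000) = -1.570000
  k2 = f(0.270000, 1.576100) = -1.612390
  w ← 2.000000 + 0.54·(-1.612390) = 1.129309
w(0.54) ≈ 1.1293

1.1293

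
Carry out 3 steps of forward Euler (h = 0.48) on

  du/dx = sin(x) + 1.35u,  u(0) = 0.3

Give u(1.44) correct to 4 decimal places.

2.1012

Euler: u_{n+1} = u_n + h·f(x_n, u_n).
x=0.000000, u=0.300000: f=0.405000 → u ← 0.300000 + 0.48·0.405000 = 0.494400
x=0.480000, u=0.494400: f=1.129219 → u ← 0.494400 + 0.48·1.129219 = 1.036425
x=0.960000, u=1.036425: f=2.218366 → u ← 1.036425 + 0.48·2.218366 = 2.101241
u(1.44) ≈ 2.1012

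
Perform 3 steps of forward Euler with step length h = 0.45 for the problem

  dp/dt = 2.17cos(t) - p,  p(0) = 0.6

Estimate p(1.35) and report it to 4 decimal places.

Euler: p_{n+1} = p_n + h·f(t_n, p_n).
t=0.000000, p=0.600000: f=1.570000 → p ← 0.600000 + 0.45·1.570000 = 1.306500
t=0.450000, p=1.306500: f=0.647470 → p ← 1.306500 + 0.45·0.647470 = 1.597862
t=0.900000, p=1.597862: f=-0.248968 → p ← 1.597862 + 0.45·(-0.248968) = 1.485826
p(1.35) ≈ 1.4858

1.4858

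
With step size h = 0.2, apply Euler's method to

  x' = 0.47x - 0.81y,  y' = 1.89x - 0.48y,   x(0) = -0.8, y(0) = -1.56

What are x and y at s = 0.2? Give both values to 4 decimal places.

Euler on (x,y): x_{n+1} = x_n + h·x', y_{n+1} = y_n + h·y'.
0.000000: (-0.800000, -1.560000); f=(0.887600, -0.763200) → (-0.622480, -1.712640)
(x(0.2), y(0.2)) ≈ (-0.6225, -1.7126)

-0.6225, -1.7126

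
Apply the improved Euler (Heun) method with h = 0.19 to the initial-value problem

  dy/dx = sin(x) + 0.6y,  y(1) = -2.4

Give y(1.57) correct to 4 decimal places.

-2.7403

Heun: k1 = f(x_n, y_n); k2 = f(x_n + h, y_n + h·k1); y_{n+1} = y_n + (h/2)·(k1 + k2).
x=1.000000, y=-2.400000:
  k1 = f(1.000000, -2.400000) = -0.598529
  k2 = f(1.190000, -2.513721) = -0.579863
  y ← -2.400000 + (0.19/2)·(-0.598529 + (-0.579863)) = -2.511947
x=1.190000, y=-2.511947:
  k1 = f(1.190000, -2.511947) = -0.578799
  k2 = f(1.380000, -2.621919) = -0.591298
  y ← -2.511947 + (0.19/2)·(-0.578799 + (-0.591298)) = -2.623107
x=1.380000, y=-2.623107:
  k1 = f(1.380000, -2.623107) = -0.592010
  k2 = f(1.570000, -2.735588) = -0.641353
  y ← -2.623107 + (0.19/2)·(-0.592010 + (-0.641353)) = -2.740276
y(1.57) ≈ -2.7403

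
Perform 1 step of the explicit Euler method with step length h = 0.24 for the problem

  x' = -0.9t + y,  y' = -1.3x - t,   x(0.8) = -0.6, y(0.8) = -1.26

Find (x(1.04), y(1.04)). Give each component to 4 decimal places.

-1.0752, -1.2648

Euler on (x,y): x_{n+1} = x_n + h·x', y_{n+1} = y_n + h·y'.
0.800000: (-0.600000, -1.260000); f=(-1.980000, -0.020000) → (-1.075200, -1.264800)
(x(1.04), y(1.04)) ≈ (-1.0752, -1.2648)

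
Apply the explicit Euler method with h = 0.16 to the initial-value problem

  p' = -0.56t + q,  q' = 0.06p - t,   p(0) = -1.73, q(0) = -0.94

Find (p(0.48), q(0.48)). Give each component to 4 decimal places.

-2.2365, -1.0711

Euler on (p,q): p_{n+1} = p_n + h·p', q_{n+1} = q_n + h·q'.
0.000000: (-1.730000, -0.940000); f=(-0.940000, -0.103800) → (-1.880400, -0.956608)
0.160000: (-1.880400, -0.956608); f=(-1.046208, -0.272824) → (-2.047793, -1.000260)
0.320000: (-2.047793, -1.000260); f=(-1.179460, -0.442868) → (-2.236507, -1.071119)
(p(0.48), q(0.48)) ≈ (-2.2365, -1.0711)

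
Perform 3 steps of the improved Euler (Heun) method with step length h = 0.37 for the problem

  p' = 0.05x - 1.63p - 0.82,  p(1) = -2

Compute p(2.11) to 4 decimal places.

-0.7497

Heun: k1 = f(x_n, p_n); k2 = f(x_n + h, p_n + h·k1); p_{n+1} = p_n + (h/2)·(k1 + k2).
x=1.000000, p=-2.000000:
  k1 = f(1.000000, -2.000000) = 2.490000
  k2 = f(1.370000, -1.078700) = 1.006781
  p ← -2.000000 + (0.37/2)·(2.490000 + 1.006781) = -1.353096
x=1.370000, p=-1.353096:
  k1 = f(1.370000, -1.353096) = 1.454046
  k2 = f(1.740000, -0.815099) = 0.595611
  p ← -1.353096 + (0.37/2)·(1.454046 + 0.595611) = -0.973909
x=1.740000, p=-0.973909:
  k1 = f(1.740000, -0.973909) = 0.854472
  k2 = f(2.110000, -0.657755) = 0.357640
  p ← -0.973909 + (0.37/2)·(0.854472 + 0.357640) = -0.749668
p(2.11) ≈ -0.7497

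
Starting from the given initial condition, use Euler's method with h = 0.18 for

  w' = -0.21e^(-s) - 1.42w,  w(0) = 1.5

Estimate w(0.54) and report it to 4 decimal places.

0.5479

Euler: w_{n+1} = w_n + h·f(s_n, w_n).
s=0.000000, w=1.500000: f=-2.340000 → w ← 1.500000 + 0.18·(-2.340000) = 1.078800
s=0.180000, w=1.078800: f=-1.707303 → w ← 1.078800 + 0.18·(-1.707303) = 0.771486
s=0.360000, w=0.771486: f=-1.242021 → w ← 0.771486 + 0.18·(-1.242021) = 0.547922
w(0.54) ≈ 0.5479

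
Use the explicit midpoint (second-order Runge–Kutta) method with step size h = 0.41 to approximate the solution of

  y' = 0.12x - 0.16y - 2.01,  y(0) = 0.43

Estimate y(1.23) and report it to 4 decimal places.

Midpoint: k1 = f(x_n, y_n); k2 = f(x_n + h/2, y_n + (h/2)·k1); y_{n+1} = y_n + h·k2.
x=0.000000, y=0.430000:
  k1 = f(0.000000, 0.430000) = -2.078800
  k2 = f(0.205000, 0.003846) = -1.986015
  y ← 0.430000 + 0.41·(-1.986015) = -0.384266
x=0.410000, y=-0.384266:
  k1 = f(0.410000, -0.384266) = -1.899317
  k2 = f(0.615000, -0.773626) = -1.812420
  y ← -0.384266 + 0.41·(-1.812420) = -1.127358
x=0.820000, y=-1.127358:
  k1 = f(0.820000, -1.127358) = -1.731223
  k2 = f(1.025000, -1.482259) = -1.649839
  y ← -1.127358 + 0.41·(-1.649839) = -1.803792
y(1.23) ≈ -1.8038

-1.8038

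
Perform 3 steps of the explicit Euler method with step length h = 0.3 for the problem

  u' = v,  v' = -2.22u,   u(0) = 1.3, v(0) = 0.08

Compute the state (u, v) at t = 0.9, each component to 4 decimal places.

Euler on (u,v): u_{n+1} = u_n + h·u', v_{n+1} = v_n + h·v'.
0.000000: (1.300000, 0.080000); f=(0.080000, -2.886000) → (1.324000, -0.785800)
0.300000: (1.324000, -0.785800); f=(-0.785800, -2.939280) → (1.088260, -1.667584)
0.600000: (1.088260, -1.667584); f=(-1.667584, -2.415937) → (0.587985, -2.392365)
(u(0.9), v(0.9)) ≈ (0.5880, -2.3924)

0.5880, -2.3924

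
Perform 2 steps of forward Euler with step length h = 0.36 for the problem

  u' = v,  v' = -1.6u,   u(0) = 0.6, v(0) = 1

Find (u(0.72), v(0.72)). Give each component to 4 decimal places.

Euler on (u,v): u_{n+1} = u_n + h·u', v_{n+1} = v_n + h·v'.
0.000000: (0.600000, 1.000000); f=(1.000000, -0.960000) → (0.960000, 0.654400)
0.360000: (0.960000, 0.654400); f=(0.654400, -1.536000) → (1.195584, 0.101440)
(u(0.72), v(0.72)) ≈ (1.1956, 0.1014)

1.1956, 0.1014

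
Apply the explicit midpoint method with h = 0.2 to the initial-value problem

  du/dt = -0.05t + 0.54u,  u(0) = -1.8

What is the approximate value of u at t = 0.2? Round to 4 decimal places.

Midpoint: k1 = f(t_n, u_n); k2 = f(t_n + h/2, u_n + (h/2)·k1); u_{n+1} = u_n + h·k2.
t=0.000000, u=-1.800000:
  k1 = f(0.000000, -1.800000) = -0.972000
  k2 = f(0.100000, -1.897200) = -1.029488
  u ← -1.800000 + 0.2·(-1.029488) = -2.005898
u(0.2) ≈ -2.0059

-2.0059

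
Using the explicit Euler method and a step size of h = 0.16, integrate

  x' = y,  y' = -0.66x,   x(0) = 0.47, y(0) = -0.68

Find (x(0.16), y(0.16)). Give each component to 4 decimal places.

Euler on (x,y): x_{n+1} = x_n + h·x', y_{n+1} = y_n + h·y'.
0.000000: (0.470000, -0.680000); f=(-0.680000, -0.310200) → (0.361200, -0.729632)
(x(0.16), y(0.16)) ≈ (0.3612, -0.7296)

0.3612, -0.7296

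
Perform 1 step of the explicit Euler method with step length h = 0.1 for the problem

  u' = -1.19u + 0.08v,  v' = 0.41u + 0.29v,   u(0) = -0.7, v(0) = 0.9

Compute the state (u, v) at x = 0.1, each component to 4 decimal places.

Euler on (u,v): u_{n+1} = u_n + h·u', v_{n+1} = v_n + h·v'.
0.000000: (-0.700000, 0.900000); f=(0.905000, -0.026000) → (-0.609500, 0.897400)
(u(0.1), v(0.1)) ≈ (-0.6095, 0.8974)

-0.6095, 0.8974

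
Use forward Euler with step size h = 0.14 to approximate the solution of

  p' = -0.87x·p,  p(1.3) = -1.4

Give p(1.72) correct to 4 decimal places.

-0.7847

Euler: p_{n+1} = p_n + h·f(x_n, p_n).
x=1.300000, p=-1.400000: f=1.583400 → p ← -1.400000 + 0.14·1.583400 = -1.178324
x=1.440000, p=-1.178324: f=1.476204 → p ← -1.178324 + 0.14·1.476204 = -0.971655
x=1.580000, p=-0.971655: f=1.335638 → p ← -0.971655 + 0.14·1.335638 = -0.784666
p(1.72) ≈ -0.7847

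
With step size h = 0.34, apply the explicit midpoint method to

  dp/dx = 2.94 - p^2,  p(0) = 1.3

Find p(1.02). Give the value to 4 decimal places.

1.6674

Midpoint: k1 = f(x_n, p_n); k2 = f(x_n + h/2, p_n + (h/2)·k1); p_{n+1} = p_n + h·k2.
x=0.000000, p=1.300000:
  k1 = f(0.000000, 1.300000) = 1.250000
  k2 = f(0.170000, 1.512500) = 0.652344
  p ← 1.300000 + 0.34·0.652344 = 1.521797
x=0.340000, p=1.521797:
  k1 = f(0.340000, 1.521797) = 0.624134
  k2 = f(0.510000, 1.627900) = 0.289943
  p ← 1.521797 + 0.34·0.289943 = 1.620377
x=0.680000, p=1.620377:
  k1 = f(0.680000, 1.620377) = 0.314377
  k2 = f(0.850000, 1.673821) = 0.138322
  p ← 1.620377 + 0.34·0.138322 = 1.667407
p(1.02) ≈ 1.6674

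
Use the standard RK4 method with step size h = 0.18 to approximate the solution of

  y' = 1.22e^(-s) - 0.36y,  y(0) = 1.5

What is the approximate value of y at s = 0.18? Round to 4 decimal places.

1.6003

RK4: k1 = f(s_n, y_n); k2 = f(s_n + h/2, y_n + (h/2)·k1); k3 = f(s_n + h/2, y_n + (h/2)·k2); k4 = f(s_n + h, y_n + h·k3); y_{n+1} = y_n + (h/6)·(k1 + 2k2 + 2k3 + k4).
s=0.000000, y=1.500000:
  k1 = f(0.000000, 1.500000) = 0.680000
  k2 = f(0.090000, 1.561200) = 0.552964
  k3 = f(0.090000, 1.549767) = 0.557080
  k4 = f(0.180000, 1.600274) = 0.442931
  y ← 1.500000 + (0.18/6)·(k1 + 2k2 + 2k3 + k4) = 1.600291
y(0.18) ≈ 1.6003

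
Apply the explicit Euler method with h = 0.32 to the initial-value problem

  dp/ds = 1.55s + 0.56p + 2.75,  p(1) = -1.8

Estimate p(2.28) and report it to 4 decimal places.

4.7590

Euler: p_{n+1} = p_n + h·f(s_n, p_n).
s=1.000000, p=-1.800000: f=3.292000 → p ← -1.800000 + 0.32·3.292000 = -0.746560
s=1.320000, p=-0.746560: f=4.377926 → p ← -0.746560 + 0.32·4.377926 = 0.654376
s=1.640000, p=0.654376: f=5.658451 → p ← 0.654376 + 0.32·5.658451 = 2.465081
s=1.960000, p=2.465081: f=7.168445 → p ← 2.465081 + 0.32·7.168445 = 4.758983
p(2.28) ≈ 4.7590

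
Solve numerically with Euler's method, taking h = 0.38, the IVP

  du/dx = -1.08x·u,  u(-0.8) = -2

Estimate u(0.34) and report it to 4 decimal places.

Euler: u_{n+1} = u_n + h·f(x_n, u_n).
x=-0.800000, u=-2.000000: f=-1.728000 → u ← -2.000000 + 0.38·(-1.728000) = -2.656640
x=-0.420000, u=-2.656640: f=-1.205052 → u ← -2.656640 + 0.38·(-1.205052) = -3.114560
x=-0.040000, u=-3.114560: f=-0.134549 → u ← -3.114560 + 0.38·(-0.134549) = -3.165688
u(0.34) ≈ -3.1657

-3.1657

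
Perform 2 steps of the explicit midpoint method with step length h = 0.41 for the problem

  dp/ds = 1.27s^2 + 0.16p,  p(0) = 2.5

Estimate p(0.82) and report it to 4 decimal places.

3.0734

Midpoint: k1 = f(s_n, p_n); k2 = f(s_n + h/2, p_n + (h/2)·k1); p_{n+1} = p_n + h·k2.
s=0.000000, p=2.500000:
  k1 = f(0.000000, 2.500000) = 0.400000
  k2 = f(0.205000, 2.582000) = 0.466492
  p ← 2.500000 + 0.41·0.466492 = 2.691262
s=0.410000, p=2.691262:
  k1 = f(0.410000, 2.691262) = 0.644089
  k2 = f(0.615000, 2.823300) = 0.932074
  p ← 2.691262 + 0.41·0.932074 = 3.073412
p(0.82) ≈ 3.0734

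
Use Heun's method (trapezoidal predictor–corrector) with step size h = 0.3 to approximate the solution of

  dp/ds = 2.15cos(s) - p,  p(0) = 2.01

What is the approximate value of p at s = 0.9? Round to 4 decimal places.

Heun: k1 = f(s_n, p_n); k2 = f(s_n + h, p_n + h·k1); p_{n+1} = p_n + (h/2)·(k1 + k2).
s=0.000000, p=2.010000:
  k1 = f(0.000000, 2.010000) = 0.140000
  k2 = f(0.300000, 2.052000) = 0.001973
  p ← 2.010000 + (0.3/2)·(0.140000 + 0.001973) = 2.031296
s=0.300000, p=2.031296:
  k1 = f(0.300000, 2.031296) = 0.022677
  k2 = f(0.600000, 2.038099) = -0.263628
  p ← 2.031296 + (0.3/2)·(0.022677 + (-0.263628)) = 1.995153
s=0.600000, p=1.995153:
  k1 = f(0.600000, 1.995153) = -0.220682
  k2 = f(0.900000, 1.928949) = -0.592487
  p ← 1.995153 + (0.3/2)·(-0.220682 + (-0.592487)) = 1.873178
p(0.9) ≈ 1.8732

1.8732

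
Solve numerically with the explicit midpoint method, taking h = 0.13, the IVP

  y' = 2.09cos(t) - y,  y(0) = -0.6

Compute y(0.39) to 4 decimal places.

Midpoint: k1 = f(t_n, y_n); k2 = f(t_n + h/2, y_n + (h/2)·k1); y_{n+1} = y_n + h·k2.
t=0.000000, y=-0.600000:
  k1 = f(0.000000, -0.600000) = 2.690000
  k2 = f(0.065000, -0.425150) = 2.510736
  y ← -0.600000 + 0.13·2.510736 = -0.273604
t=0.130000, y=-0.273604:
  k1 = f(0.130000, -0.273604) = 2.345969
  k2 = f(0.195000, -0.121116) = 2.171506
  y ← -0.273604 + 0.13·2.171506 = 0.008692
t=0.260000, y=0.008692:
  k1 = f(0.260000, 0.008692) = 2.011064
  k2 = f(0.325000, 0.139411) = 1.841179
  y ← 0.008692 + 0.13·1.841179 = 0.248045
y(0.39) ≈ 0.2480

0.2480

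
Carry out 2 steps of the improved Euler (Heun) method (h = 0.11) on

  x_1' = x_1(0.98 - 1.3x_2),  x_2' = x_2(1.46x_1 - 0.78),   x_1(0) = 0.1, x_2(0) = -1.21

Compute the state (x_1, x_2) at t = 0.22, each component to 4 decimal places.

0.1705, -1.0633

Heun on (x_1,x_2): k1 = f(t_n, state_n); k2 = f(t_n + h, state_n + h·k1); state_{n+1} = state_n + (h/2)·(k1 + k2).
0.000000: (0.100000, -1.210000)
  k1 = (0.255300, 0.767140)
  predictor → (0.128083, -1.125615)
  k2 = (0.312945, 0.667488)
  → (0.131253, -1.131095)
0.110000: (0.131253, -1.131095)
  k1 = (0.321627, 0.665503)
  predictor → (0.166632, -1.057890)
  k2 = (0.392462, 0.567787)
  → (0.170528, -1.063265)
(x_1(0.22), x_2(0.22)) ≈ (0.1705, -1.0633)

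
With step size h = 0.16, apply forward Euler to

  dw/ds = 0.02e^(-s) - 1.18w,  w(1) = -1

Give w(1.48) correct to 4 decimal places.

Euler: w_{n+1} = w_n + h·f(s_n, w_n).
s=1.000000, w=-1.000000: f=1.187358 → w ← -1.000000 + 0.16·1.187358 = -0.810023
s=1.160000, w=-0.810023: f=0.962097 → w ← -0.810023 + 0.16·0.962097 = -0.656087
s=1.320000, w=-0.656087: f=0.779526 → w ← -0.656087 + 0.16·0.779526 = -0.531363
w(1.48) ≈ -0.5314

-0.5314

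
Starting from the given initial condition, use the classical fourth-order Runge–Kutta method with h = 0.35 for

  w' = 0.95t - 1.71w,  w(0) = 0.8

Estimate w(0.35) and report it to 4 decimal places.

RK4: k1 = f(t_n, w_n); k2 = f(t_n + h/2, w_n + (h/2)·k1); k3 = f(t_n + h/2, w_n + (h/2)·k2); k4 = f(t_n + h, w_n + h·k3); w_{n+1} = w_n + (h/6)·(k1 + 2k2 + 2k3 + k4).
t=0.000000, w=0.800000:
  k1 = f(0.000000, 0.800000) = -1.368000
  k2 = f(0.175000, 0.560600) = -0.792376
  k3 = f(0.175000, 0.661334) = -0.964631
  k4 = f(0.350000, 0.462379) = -0.458168
  w ← 0.800000 + (0.35/6)·(k1 + 2k2 + 2k3 + k4) = 0.488489
w(0.35) ≈ 0.4885

0.4885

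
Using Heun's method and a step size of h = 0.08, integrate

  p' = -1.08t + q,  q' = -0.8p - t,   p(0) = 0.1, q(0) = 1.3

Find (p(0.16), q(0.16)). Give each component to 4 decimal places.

0.2921, 1.2616

Heun on (p,q): k1 = f(t_n, state_n); k2 = f(t_n + h, state_n + h·k1); state_{n+1} = state_n + (h/2)·(k1 + k2).
0.000000: (0.100000, 1.300000)
  k1 = (1.300000, -0.080000)
  predictor → (0.204000, 1.293600)
  k2 = (1.207200, -0.243200)
  → (0.200288, 1.287072)
0.080000: (0.200288, 1.287072)
  k1 = (1.200672, -0.240230)
  predictor → (0.296342, 1.267854)
  k2 = (1.095054, -0.397073)
  → (0.292117, 1.261580)
(p(0.16), q(0.16)) ≈ (0.2921, 1.2616)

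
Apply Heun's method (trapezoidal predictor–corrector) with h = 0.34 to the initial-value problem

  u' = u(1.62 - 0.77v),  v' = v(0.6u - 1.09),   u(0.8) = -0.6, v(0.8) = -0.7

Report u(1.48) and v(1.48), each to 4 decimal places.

Heun on (u,v): k1 = f(t_n, state_n); k2 = f(t_n + h, state_n + h·k1); state_{n+1} = state_n + (h/2)·(k1 + k2).
0.800000: (-0.600000, -0.700000)
  k1 = (-1.295400, 1.015000)
  predictor → (-1.040436, -0.354900)
  k2 = (-1.969829, 0.608391)
  → (-1.155089, -0.424023)
1.140000: (-1.155089, -0.424023)
  k1 = (-2.248378, 0.756056)
  predictor → (-1.919538, -0.166964)
  k2 = (-3.356432, 0.374288)
  → (-2.107907, -0.231865)
(u(1.48), v(1.48)) ≈ (-2.1079, -0.2319)

-2.1079, -0.2319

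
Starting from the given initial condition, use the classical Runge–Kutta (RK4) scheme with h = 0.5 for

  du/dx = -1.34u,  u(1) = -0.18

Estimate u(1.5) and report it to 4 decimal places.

-0.0923

RK4: k1 = f(x_n, u_n); k2 = f(x_n + h/2, u_n + (h/2)·k1); k3 = f(x_n + h/2, u_n + (h/2)·k2); k4 = f(x_n + h, u_n + h·k3); u_{n+1} = u_n + (h/6)·(k1 + 2k2 + 2k3 + k4).
x=1.000000, u=-0.180000:
  k1 = f(1.000000, -0.180000) = 0.241200
  k2 = f(1.250000, -0.119700) = 0.160398
  k3 = f(1.250000, -0.139900) = 0.187467
  k4 = f(1.500000, -0.086267) = 0.115597
  u ← -0.180000 + (0.5/6)·(k1 + 2k2 + 2k3 + k4) = -0.092289
u(1.5) ≈ -0.0923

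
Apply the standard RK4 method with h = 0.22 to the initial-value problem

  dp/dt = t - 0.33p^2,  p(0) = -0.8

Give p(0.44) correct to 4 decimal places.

-0.7999

RK4: k1 = f(t_n, p_n); k2 = f(t_n + h/2, p_n + (h/2)·k1); k3 = f(t_n + h/2, p_n + (h/2)·k2); k4 = f(t_n + h, p_n + h·k3); p_{n+1} = p_n + (h/6)·(k1 + 2k2 + 2k3 + k4).
t=0.000000, p=-0.800000:
  k1 = f(0.000000, -0.800000) = -0.211200
  k2 = f(0.110000, -0.823232) = -0.113645
  k3 = f(0.110000, -0.812501) = -0.107852
  k4 = f(0.220000, -0.823727) = -0.003914
  p ← -0.800000 + (0.22/6)·(k1 + 2k2 + 2k3 + k4) = -0.824131
t=0.220000, p=-0.824131:
  k1 = f(0.220000, -0.824131) = -0.004133
  k2 = f(0.330000, -0.824585) = 0.105620
  k3 = f(0.330000, -0.812512) = 0.112142
  k4 = f(0.440000, -0.799459) = 0.229085
  p ← -0.824131 + (0.22/6)·(k1 + 2k2 + 2k3 + k4) = -0.799913
p(0.44) ≈ -0.7999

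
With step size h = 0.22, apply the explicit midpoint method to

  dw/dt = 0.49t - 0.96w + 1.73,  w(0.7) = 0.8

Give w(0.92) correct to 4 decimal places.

1.0686

Midpoint: k1 = f(t_n, w_n); k2 = f(t_n + h/2, w_n + (h/2)·k1); w_{n+1} = w_n + h·k2.
t=0.700000, w=0.800000:
  k1 = f(0.700000, 0.800000) = 1.305000
  k2 = f(0.810000, 0.943550) = 1.221092
  w ← 0.800000 + 0.22·1.221092 = 1.068640
w(0.92) ≈ 1.0686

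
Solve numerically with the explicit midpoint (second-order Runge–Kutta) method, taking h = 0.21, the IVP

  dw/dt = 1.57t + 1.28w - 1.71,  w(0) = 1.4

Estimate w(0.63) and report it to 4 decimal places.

1.8766

Midpoint: k1 = f(t_n, w_n); k2 = f(t_n + h/2, w_n + (h/2)·k1); w_{n+1} = w_n + h·k2.
t=0.000000, w=1.400000:
  k1 = f(0.000000, 1.400000) = 0.082000
  k2 = f(0.105000, 1.408610) = 0.257871
  w ← 1.400000 + 0.21·0.257871 = 1.454153
t=0.210000, w=1.454153:
  k1 = f(0.210000, 1.454153) = 0.481016
  k2 = f(0.315000, 1.504660) = 0.710514
  w ← 1.454153 + 0.21·0.710514 = 1.603361
t=0.420000, w=1.603361:
  k1 = f(0.420000, 1.603361) = 1.001702
  k2 = f(0.525000, 1.708540) = 1.301181
  w ← 1.603361 + 0.21·1.301181 = 1.876609
w(0.63) ≈ 1.8766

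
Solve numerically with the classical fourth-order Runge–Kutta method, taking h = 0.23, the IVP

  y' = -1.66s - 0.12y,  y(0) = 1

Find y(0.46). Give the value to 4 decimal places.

0.7739

RK4: k1 = f(s_n, y_n); k2 = f(s_n + h/2, y_n + (h/2)·k1); k3 = f(s_n + h/2, y_n + (h/2)·k2); k4 = f(s_n + h, y_n + h·k3); y_{n+1} = y_n + (h/6)·(k1 + 2k2 + 2k3 + k4).
s=0.000000, y=1.000000:
  k1 = f(0.000000, 1.000000) = -0.120000
  k2 = f(0.115000, 0.986200) = -0.309244
  k3 = f(0.115000, 0.964437) = -0.306632
  k4 = f(0.230000, 0.929475) = -0.493337
  y ← 1.000000 + (0.23/6)·(k1 + 2k2 + 2k3 + k4) = 0.929272
s=0.230000, y=0.929272:
  k1 = f(0.230000, 0.929272) = -0.493313
  k2 = f(0.345000, 0.872541) = -0.677405
  k3 = f(0.345000, 0.851370) = -0.674864
  k4 = f(0.460000, 0.774053) = -0.856486
  y ← 0.929272 + (0.23/6)·(k1 + 2k2 + 2k3 + k4) = 0.773855
y(0.46) ≈ 0.7739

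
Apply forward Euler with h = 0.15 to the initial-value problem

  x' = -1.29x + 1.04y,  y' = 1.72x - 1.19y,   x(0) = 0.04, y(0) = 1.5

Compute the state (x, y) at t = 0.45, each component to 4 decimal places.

0.4995, 1.0004

Euler on (x,y): x_{n+1} = x_n + h·x', y_{n+1} = y_n + h·y'.
0.000000: (0.040000, 1.500000); f=(1.508400, -1.716200) → (0.266260, 1.242570)
0.150000: (0.266260, 1.242570); f=(0.948797, -1.020691) → (0.408580, 1.089466)
0.300000: (0.408580, 1.089466); f=(0.605977, -0.593708) → (0.499476, 1.000410)
(x(0.45), y(0.45)) ≈ (0.4995, 1.0004)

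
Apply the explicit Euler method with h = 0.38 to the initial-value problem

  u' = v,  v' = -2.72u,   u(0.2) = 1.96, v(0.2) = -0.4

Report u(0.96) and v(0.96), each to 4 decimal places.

0.8862, -4.2946

Euler on (u,v): u_{n+1} = u_n + h·u', v_{n+1} = v_n + h·v'.
0.200000: (1.960000, -0.400000); f=(-0.400000, -5.331200) → (1.808000, -2.425856)
0.580000: (1.808000, -2.425856); f=(-2.425856, -4.917760) → (0.886175, -4.294605)
(u(0.96), v(0.96)) ≈ (0.8862, -4.2946)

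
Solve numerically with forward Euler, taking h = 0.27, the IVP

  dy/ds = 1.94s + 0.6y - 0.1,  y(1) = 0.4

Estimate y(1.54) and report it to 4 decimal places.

Euler: y_{n+1} = y_n + h·f(s_n, y_n).
s=1.000000, y=0.400000: f=2.080000 → y ← 0.400000 + 0.27·2.080000 = 0.961600
s=1.270000, y=0.961600: f=2.940760 → y ← 0.961600 + 0.27·2.940760 = 1.755605
y(1.54) ≈ 1.7556

1.7556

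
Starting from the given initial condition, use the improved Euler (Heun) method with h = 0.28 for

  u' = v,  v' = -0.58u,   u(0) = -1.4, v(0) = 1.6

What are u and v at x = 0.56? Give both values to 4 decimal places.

-0.3978, 1.8997

Heun on (u,v): k1 = f(x_n, state_n); k2 = f(x_n + h, state_n + h·k1); state_{n+1} = state_n + (h/2)·(k1 + k2).
0.000000: (-1.400000, 1.600000)
  k1 = (1.600000, 0.812000)
  predictor → (-0.952000, 1.827360)
  k2 = (1.827360, 0.552160)
  → (-0.920170, 1.790982)
0.280000: (-0.920170, 1.790982)
  k1 = (1.790982, 0.533698)
  predictor → (-0.418695, 1.940418)
  k2 = (1.940418, 0.242843)
  → (-0.397774, 1.899698)
(u(0.56), v(0.56)) ≈ (-0.3978, 1.8997)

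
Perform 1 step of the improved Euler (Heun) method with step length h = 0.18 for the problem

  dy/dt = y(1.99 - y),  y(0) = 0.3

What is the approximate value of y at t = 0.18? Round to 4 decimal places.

0.4019

Heun: k1 = f(t_n, y_n); k2 = f(t_n + h, y_n + h·k1); y_{n+1} = y_n + (h/2)·(k1 + k2).
t=0.000000, y=0.300000:
  k1 = f(0.000000, 0.300000) = 0.507000
  k2 = f(0.180000, 0.391260) = 0.625523
  y ← 0.300000 + (0.18/2)·(0.507000 + 0.625523) = 0.401927
y(0.18) ≈ 0.4019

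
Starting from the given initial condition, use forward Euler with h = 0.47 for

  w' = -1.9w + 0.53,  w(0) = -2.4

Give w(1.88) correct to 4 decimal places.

Euler: w_{n+1} = w_n + h·f(x_n, w_n).
x=0.000000, w=-2.400000: f=5.090000 → w ← -2.400000 + 0.47·5.090000 = -0.007700
x=0.470000, w=-0.007700: f=0.544630 → w ← -0.007700 + 0.47·0.544630 = 0.248276
x=0.940000, w=0.248276: f=0.058275 → w ← 0.248276 + 0.47·0.058275 = 0.275666
x=1.410000, w=0.275666: f=0.006235 → w ← 0.275666 + 0.47·0.006235 = 0.278596
w(1.88) ≈ 0.2786

0.2786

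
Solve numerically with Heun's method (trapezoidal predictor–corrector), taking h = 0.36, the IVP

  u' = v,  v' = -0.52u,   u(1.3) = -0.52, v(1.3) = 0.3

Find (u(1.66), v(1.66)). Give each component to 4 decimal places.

-0.3945, 0.3872

Heun on (u,v): k1 = f(x_n, state_n); k2 = f(x_n + h, state_n + h·k1); state_{n+1} = state_n + (h/2)·(k1 + k2).
1.300000: (-0.520000, 0.300000)
  k1 = (0.300000, 0.270400)
  predictor → (-0.412000, 0.397344)
  k2 = (0.397344, 0.214240)
  → (-0.394478, 0.387235)
(u(1.66), v(1.66)) ≈ (-0.3945, 0.3872)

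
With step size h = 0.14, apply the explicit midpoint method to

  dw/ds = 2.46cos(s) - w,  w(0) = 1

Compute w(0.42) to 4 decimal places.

1.4723

Midpoint: k1 = f(s_n, w_n); k2 = f(s_n + h/2, w_n + (h/2)·k1); w_{n+1} = w_n + h·k2.
s=0.000000, w=1.000000:
  k1 = f(0.000000, 1.000000) = 1.460000
  k2 = f(0.070000, 1.102200) = 1.351775
  w ← 1.000000 + 0.14·1.351775 = 1.189249
s=0.140000, w=1.189249:
  k1 = f(0.140000, 1.189249) = 1.246683
  k2 = f(0.210000, 1.276516) = 1.129440
  w ← 1.189249 + 0.14·1.129440 = 1.347370
s=0.280000, w=1.347370:
  k1 = f(0.280000, 1.347370) = 1.016826
  k2 = f(0.350000, 1.418548) = 0.892309
  w ← 1.347370 + 0.14·0.892309 = 1.472293
w(0.42) ≈ 1.4723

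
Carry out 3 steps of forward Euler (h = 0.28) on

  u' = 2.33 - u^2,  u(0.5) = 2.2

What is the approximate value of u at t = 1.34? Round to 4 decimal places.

1.5258

Euler: u_{n+1} = u_n + h·f(t_n, u_n).
t=0.500000, u=2.200000: f=-2.510000 → u ← 2.200000 + 0.28·(-2.510000) = 1.497200
t=0.780000, u=1.497200: f=0.088392 → u ← 1.497200 + 0.28·0.088392 = 1.521950
t=1.060000, u=1.521950: f=0.013669 → u ← 1.521950 + 0.28·0.013669 = 1.525777
u(1.34) ≈ 1.5258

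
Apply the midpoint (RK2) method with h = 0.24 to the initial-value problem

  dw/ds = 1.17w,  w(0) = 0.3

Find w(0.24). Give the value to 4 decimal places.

Midpoint: k1 = f(s_n, w_n); k2 = f(s_n + h/2, w_n + (h/2)·k1); w_{n+1} = w_n + h·k2.
s=0.000000, w=0.300000:
  k1 = f(0.000000, 0.300000) = 0.351000
  k2 = f(0.120000, 0.342120) = 0.400280
  w ← 0.300000 + 0.24·0.400280 = 0.396067
w(0.24) ≈ 0.3961

0.3961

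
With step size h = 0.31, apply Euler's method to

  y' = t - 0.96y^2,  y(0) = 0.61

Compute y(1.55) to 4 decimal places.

Euler: y_{n+1} = y_n + h·f(t_n, y_n).
t=0.000000, y=0.610000: f=-0.357216 → y ← 0.610000 + 0.31·(-0.357216) = 0.499263
t=0.310000, y=0.499263: f=0.070707 → y ← 0.499263 + 0.31·0.070707 = 0.521182
t=0.620000, y=0.521182: f=0.359234 → y ← 0.521182 + 0.31·0.359234 = 0.632545
t=0.930000, y=0.632545: f=0.545892 → y ← 0.632545 + 0.31·0.545892 = 0.801771
t=1.240000, y=0.801771: f=0.622876 → y ← 0.801771 + 0.31·0.622876 = 0.994863
y(1.55) ≈ 0.9949

0.9949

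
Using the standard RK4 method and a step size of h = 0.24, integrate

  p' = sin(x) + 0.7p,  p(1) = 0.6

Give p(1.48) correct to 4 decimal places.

RK4: k1 = f(x_n, p_n); k2 = f(x_n + h/2, p_n + (h/2)·k1); k3 = f(x_n + h/2, p_n + (h/2)·k2); k4 = f(x_n + h, p_n + h·k3); p_{n+1} = p_n + (h/6)·(k1 + 2k2 + 2k3 + k4).
x=1.000000, p=0.600000:
  k1 = f(1.000000, 0.600000) = 1.261471
  k2 = f(1.120000, 0.751377) = 1.426064
  k3 = f(1.120000, 0.771128) = 1.439890
  k4 = f(1.240000, 0.945574) = 1.607685
  p ← 0.600000 + (0.24/6)·(k1 + 2k2 + 2k3 + k4) = 0.944043
x=1.240000, p=0.944043:
  k1 = f(1.240000, 0.944043) = 1.606614
  k2 = f(1.360000, 1.136836) = 1.773650
  k3 = f(1.360000, 1.156881) = 1.787681
  k4 = f(1.480000, 1.373086) = 1.957041
  p ← 0.944043 + (0.24/6)·(k1 + 2k2 + 2k3 + k4) = 1.371495
p(1.48) ≈ 1.3715

1.3715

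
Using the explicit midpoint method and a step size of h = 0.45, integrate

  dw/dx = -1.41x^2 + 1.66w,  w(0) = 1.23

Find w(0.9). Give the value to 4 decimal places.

Midpoint: k1 = f(x_n, w_n); k2 = f(x_n + h/2, w_n + (h/2)·k1); w_{n+1} = w_n + h·k2.
x=0.000000, w=1.230000:
  k1 = f(0.000000, 1.230000) = 2.041800
  k2 = f(0.225000, 1.689405) = 2.733031
  w ← 1.230000 + 0.45·2.733031 = 2.459864
x=0.450000, w=2.459864:
  k1 = f(0.450000, 2.459864) = 3.797849
  k2 = f(0.675000, 3.314380) = 4.859440
  w ← 2.459864 + 0.45·4.859440 = 4.646612
w(0.9) ≈ 4.6466

4.6466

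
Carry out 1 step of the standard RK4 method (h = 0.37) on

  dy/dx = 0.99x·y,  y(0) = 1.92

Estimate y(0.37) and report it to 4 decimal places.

RK4: k1 = f(x_n, y_n); k2 = f(x_n + h/2, y_n + (h/2)·k1); k3 = f(x_n + h/2, y_n + (h/2)·k2); k4 = f(x_n + h, y_n + h·k3); y_{n+1} = y_n + (h/6)·(k1 + 2k2 + 2k3 + k4).
x=0.000000, y=1.920000:
  k1 = f(0.000000, 1.920000) = 0.000000
  k2 = f(0.185000, 1.920000) = 0.351648
  k3 = f(0.185000, 1.985055) = 0.363563
  k4 = f(0.370000, 2.054518) = 0.752570
  y ← 1.920000 + (0.37/6)·(k1 + 2k2 + 2k3 + k4) = 2.054618
y(0.37) ≈ 2.0546

2.0546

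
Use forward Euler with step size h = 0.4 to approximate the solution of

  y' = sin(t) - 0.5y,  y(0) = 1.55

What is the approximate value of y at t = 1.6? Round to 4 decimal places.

Euler: y_{n+1} = y_n + h·f(t_n, y_n).
t=0.000000, y=1.550000: f=-0.775000 → y ← 1.550000 + 0.4·(-0.775000) = 1.240000
t=0.400000, y=1.240000: f=-0.230582 → y ← 1.240000 + 0.4·(-0.230582) = 1.147767
t=0.800000, y=1.147767: f=0.143472 → y ← 1.147767 + 0.4·0.143472 = 1.205156
t=1.200000, y=1.205156: f=0.329461 → y ← 1.205156 + 0.4·0.329461 = 1.336941
y(1.6) ≈ 1.3369

1.3369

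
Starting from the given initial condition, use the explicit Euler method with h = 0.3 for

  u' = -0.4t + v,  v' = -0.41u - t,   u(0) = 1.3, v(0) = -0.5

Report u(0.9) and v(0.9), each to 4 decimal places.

Euler on (u,v): u_{n+1} = u_n + h·u', v_{n+1} = v_n + h·v'.
0.000000: (1.300000, -0.500000); f=(-0.500000, -0.533000) → (1.150000, -0.659900)
0.300000: (1.150000, -0.659900); f=(-0.779900, -0.771500) → (0.916030, -0.891350)
0.600000: (0.916030, -0.891350); f=(-1.131350, -0.975572) → (0.576625, -1.184022)
(u(0.9), v(0.9)) ≈ (0.5766, -1.1840)

0.5766, -1.1840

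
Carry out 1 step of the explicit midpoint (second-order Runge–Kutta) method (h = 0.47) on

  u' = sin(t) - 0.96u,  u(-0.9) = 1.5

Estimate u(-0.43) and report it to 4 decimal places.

0.7689

Midpoint: k1 = f(t_n, u_n); k2 = f(t_n + h/2, u_n + (h/2)·k1); u_{n+1} = u_n + h·k2.
t=-0.900000, u=1.500000:
  k1 = f(-0.900000, 1.500000) = -2.223327
  k2 = f(-0.665000, 0.977518) = -1.555477
  u ← 1.500000 + 0.47·(-1.555477) = 0.768926
u(-0.43) ≈ 0.7689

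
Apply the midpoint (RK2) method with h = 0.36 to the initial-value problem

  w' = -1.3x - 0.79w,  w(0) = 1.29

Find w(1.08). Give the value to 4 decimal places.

-0.0369

Midpoint: k1 = f(x_n, w_n); k2 = f(x_n + h/2, w_n + (h/2)·k1); w_{n+1} = w_n + h·k2.
x=0.000000, w=1.290000:
  k1 = f(0.000000, 1.290000) = -1.019100
  k2 = f(0.180000, 1.106562) = -1.108184
  w ← 1.290000 + 0.36·(-1.108184) = 0.891054
x=0.360000, w=0.891054:
  k1 = f(0.360000, 0.891054) = -1.171932
  k2 = f(0.540000, 0.680106) = -1.239284
  w ← 0.891054 + 0.36·(-1.239284) = 0.444912
x=0.720000, w=0.444912:
  k1 = f(0.720000, 0.444912) = -1.287480
  k2 = f(0.900000, 0.213165) = -1.338401
  w ← 0.444912 + 0.36·(-1.338401) = -0.036913
w(1.08) ≈ -0.0369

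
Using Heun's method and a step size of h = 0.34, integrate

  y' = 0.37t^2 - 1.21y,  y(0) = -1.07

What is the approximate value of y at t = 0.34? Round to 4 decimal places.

-0.7131

Heun: k1 = f(t_n, y_n); k2 = f(t_n + h, y_n + h·k1); y_{n+1} = y_n + (h/2)·(k1 + k2).
t=0.000000, y=-1.070000:
  k1 = f(0.000000, -1.070000) = 1.294700
  k2 = f(0.340000, -0.629802) = 0.804832
  y ← -1.070000 + (0.34/2)·(1.294700 + 0.804832) = -0.713079
y(0.34) ≈ -0.7131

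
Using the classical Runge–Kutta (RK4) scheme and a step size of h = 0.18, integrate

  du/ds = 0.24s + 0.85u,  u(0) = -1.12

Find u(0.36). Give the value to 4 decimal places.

RK4: k1 = f(s_n, u_n); k2 = f(s_n + h/2, u_n + (h/2)·k1); k3 = f(s_n + h/2, u_n + (h/2)·k2); k4 = f(s_n + h, u_n + h·k3); u_{n+1} = u_n + (h/6)·(k1 + 2k2 + 2k3 + k4).
s=0.000000, u=-1.120000:
  k1 = f(0.000000, -1.120000) = -0.952000
  k2 = f(0.090000, -1.205680) = -1.003228
  k3 = f(0.090000, -1.210291) = -1.007147
  k4 = f(0.180000, -1.301286) = -1.062893
  u ← -1.120000 + (0.18/6)·(k1 + 2k2 + 2k3 + k4) = -1.301069
s=0.180000, u=-1.301069:
  k1 = f(0.180000, -1.301069) = -1.062709
  k2 = f(0.270000, -1.396713) = -1.122406
  k3 = f(0.270000, -1.402086) = -1.126973
  k4 = f(0.360000, -1.503924) = -1.191936
  u ← -1.301069 + (0.18/6)·(k1 + 2k2 + 2k3 + k4) = -1.503671
u(0.36) ≈ -1.5037

-1.5037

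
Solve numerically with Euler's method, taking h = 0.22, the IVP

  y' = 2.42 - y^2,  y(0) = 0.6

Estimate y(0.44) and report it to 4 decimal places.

Euler: y_{n+1} = y_n + h·f(t_n, y_n).
t=0.000000, y=0.600000: f=2.060000 → y ← 0.600000 + 0.22·2.060000 = 1.053200
t=0.220000, y=1.053200: f=1.310770 → y ← 1.053200 + 0.22·1.310770 = 1.341569
y(0.44) ≈ 1.3416

1.3416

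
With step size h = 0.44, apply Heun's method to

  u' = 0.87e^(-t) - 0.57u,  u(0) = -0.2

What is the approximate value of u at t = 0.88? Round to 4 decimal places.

0.2580

Heun: k1 = f(t_n, u_n); k2 = f(t_n + h, u_n + h·k1); u_{n+1} = u_n + (h/2)·(k1 + k2).
t=0.000000, u=-0.200000:
  k1 = f(0.000000, -0.200000) = 0.984000
  k2 = f(0.440000, 0.232960) = 0.427524
  u ← -0.200000 + (0.44/2)·(0.984000 + 0.427524) = 0.110535
t=0.440000, u=0.110535:
  k1 = f(0.440000, 0.110535) = 0.497307
  k2 = f(0.880000, 0.329350) = 0.173131
  u ← 0.110535 + (0.44/2)·(0.497307 + 0.173131) = 0.258032
u(0.88) ≈ 0.2580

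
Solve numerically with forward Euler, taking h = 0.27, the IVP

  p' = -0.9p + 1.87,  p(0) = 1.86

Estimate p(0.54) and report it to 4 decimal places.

Euler: p_{n+1} = p_n + h·f(t_n, p_n).
t=0.000000, p=1.860000: f=0.196000 → p ← 1.860000 + 0.27·0.196000 = 1.912920
t=0.270000, p=1.912920: f=0.148372 → p ← 1.912920 + 0.27·0.148372 = 1.952980
p(0.54) ≈ 1.9530

1.9530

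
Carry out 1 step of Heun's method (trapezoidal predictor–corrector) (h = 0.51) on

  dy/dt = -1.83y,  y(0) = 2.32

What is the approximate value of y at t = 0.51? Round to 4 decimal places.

Heun: k1 = f(t_n, y_n); k2 = f(t_n + h, y_n + h·k1); y_{n+1} = y_n + (h/2)·(k1 + k2).
t=0.000000, y=2.320000:
  k1 = f(0.000000, 2.320000) = -4.245600
  k2 = f(0.510000, 0.154744) = -0.283182
  y ← 2.320000 + (0.51/2)·(-4.245600 + (-0.283182)) = 1.165161
y(0.51) ≈ 1.1652

1.1652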